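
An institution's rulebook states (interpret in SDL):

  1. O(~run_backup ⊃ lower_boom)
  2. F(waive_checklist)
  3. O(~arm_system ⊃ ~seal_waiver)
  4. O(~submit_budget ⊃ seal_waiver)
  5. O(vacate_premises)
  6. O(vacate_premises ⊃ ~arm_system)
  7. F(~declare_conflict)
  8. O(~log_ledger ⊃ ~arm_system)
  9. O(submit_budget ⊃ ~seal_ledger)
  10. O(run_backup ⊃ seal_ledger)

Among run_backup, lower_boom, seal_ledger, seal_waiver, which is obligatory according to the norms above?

Premise 5 gives O(vacate_premises).
Applying K to premise 6 (O(vacate_premises ⊃ ~arm_system)) and O(vacate_premises) yields O(~arm_system).
Premise 3 is O(~arm_system ⊃ ~seal_waiver); since O(~arm_system), deontic closure gives O(~seal_waiver).
Premise 4, O(~submit_budget ⊃ seal_waiver), contraposes to O(~seal_waiver ⊃ submit_budget); with O(~seal_waiver) we get O(submit_budget).
With premise 9, O(submit_budget ⊃ ~seal_ledger), the K-axiom yields O(~seal_ledger).
Premise 10 is O(run_backup ⊃ seal_ledger); contrapositively O(~seal_ledger ⊃ ~run_backup). Since O(~seal_ledger) holds, K gives O(~run_backup).
Premise 1 is O(~run_backup ⊃ lower_boom); since O(~run_backup), deontic closure gives O(lower_boom).
So O(lower_boom) holds — lower_boom is obligatory. None of the other listed options is made obligatory by any chain of premises.

lower_boom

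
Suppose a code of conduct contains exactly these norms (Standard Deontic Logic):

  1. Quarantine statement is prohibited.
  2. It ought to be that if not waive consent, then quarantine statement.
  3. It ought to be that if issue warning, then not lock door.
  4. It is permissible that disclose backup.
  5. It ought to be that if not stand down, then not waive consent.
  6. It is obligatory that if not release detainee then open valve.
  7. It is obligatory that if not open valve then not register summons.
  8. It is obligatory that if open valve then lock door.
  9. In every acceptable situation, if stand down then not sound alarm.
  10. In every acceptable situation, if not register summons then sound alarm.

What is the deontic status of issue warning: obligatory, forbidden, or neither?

Premise 1 is F(quarantine_statement), i.e. O(¬quarantine_statement).
Premise 2 is O(¬waive_consent → quarantine_statement); contrapositively O(¬quarantine_statement → waive_consent). Since O(¬quarantine_statement) holds, K gives O(waive_consent).
Premise 5 is O(¬stand_down → ¬waive_consent); contrapositively O(waive_consent → stand_down). Since O(waive_consent) holds, K gives O(stand_down).
Applying K to premise 9 (O(stand_down → ¬sound_alarm)) and O(stand_down) yields O(¬sound_alarm).
Premise 10 is O(¬register_summons → sound_alarm); contrapositively O(¬sound_alarm → register_summons). Since O(¬sound_alarm) holds, K gives O(register_summons).
The contrapositive of premise 7 (O(¬open_valve → ¬register_summons)) is O(register_summons → open_valve), and O(register_summons) is already established, so O(open_valve).
Premise 8 is O(open_valve → lock_door); since O(open_valve), deontic closure gives O(lock_door).
The contrapositive of premise 3 (O(issue_warning → ¬lock_door)) is O(lock_door → ¬issue_warning), and O(lock_door) is already established, so O(¬issue_warning).
Premises 4, 6 do not contribute to this derivation.
Thus O(¬issue_warning), which is F(issue_warning): issue_warning is forbidden.

Forbidden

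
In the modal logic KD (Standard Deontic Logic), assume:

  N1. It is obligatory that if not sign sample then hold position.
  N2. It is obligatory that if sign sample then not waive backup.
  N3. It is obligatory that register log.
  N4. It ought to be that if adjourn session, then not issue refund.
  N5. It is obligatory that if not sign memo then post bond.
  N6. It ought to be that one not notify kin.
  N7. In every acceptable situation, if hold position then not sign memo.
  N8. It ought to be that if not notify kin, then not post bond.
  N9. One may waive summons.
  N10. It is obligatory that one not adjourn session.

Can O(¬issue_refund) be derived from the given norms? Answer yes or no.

No

Premise 4 is O(adjourn_session → ¬issue_refund), but O(adjourn_session) is not derivable from the premises, so it does not yield O(¬issue_refund).
No other premise forces O(¬issue_refund). An ideal world satisfying every premise can still have ¬issue_refund false, so O(¬issue_refund) is not derivable.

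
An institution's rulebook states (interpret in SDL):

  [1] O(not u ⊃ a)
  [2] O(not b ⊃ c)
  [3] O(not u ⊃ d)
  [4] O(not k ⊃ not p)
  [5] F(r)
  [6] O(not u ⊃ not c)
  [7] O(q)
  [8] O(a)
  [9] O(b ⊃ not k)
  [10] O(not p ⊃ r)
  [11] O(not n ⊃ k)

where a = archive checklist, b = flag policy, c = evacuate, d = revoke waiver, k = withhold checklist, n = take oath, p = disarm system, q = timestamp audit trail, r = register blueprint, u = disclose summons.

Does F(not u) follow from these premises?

Premise 5, F(r), is equivalent to O(not r).
The contrapositive of premise 10 (O(not p ⊃ r)) is O(not r ⊃ p), and O(not r) is already established, so O(p).
Premise 4, O(not k ⊃ not p), contraposes to O(p ⊃ k); with O(p) we get O(k).
The contrapositive of premise 9 (O(b ⊃ not k)) is O(k ⊃ not b), and O(k) is already established, so O(not b).
With premise 2, O(not b ⊃ c), the K-axiom yields O(c).
The contrapositive of premise 6 (O(not u ⊃ not c)) is O(c ⊃ u), and O(c) is already established, so O(u).
Premises 1, 3, 7, 8, 11 do not contribute to this derivation.
So O(u) holds, i.e. F(not u). The claim follows.

Yes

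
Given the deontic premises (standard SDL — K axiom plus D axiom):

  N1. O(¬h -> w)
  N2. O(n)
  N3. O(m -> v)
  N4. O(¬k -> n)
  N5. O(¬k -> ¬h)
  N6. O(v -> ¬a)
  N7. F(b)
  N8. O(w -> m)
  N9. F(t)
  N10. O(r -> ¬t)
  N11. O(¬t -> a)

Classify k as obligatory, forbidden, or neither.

Premise 9 is F(t), i.e. O(¬t).
With premise 11, O(¬t -> a), the K-axiom yields O(a).
Premise 6 is O(v -> ¬a); contrapositively O(a -> ¬v). Since O(a) holds, K gives O(¬v).
Premise 3 is O(m -> v); contrapositively O(¬v -> ¬m). Since O(¬v) holds, K gives O(¬m).
Premise 8 is O(w -> m); contrapositively O(¬m -> ¬w). Since O(¬m) holds, K gives O(¬w).
Premise 1, O(¬h -> w), contraposes to O(¬w -> h); with O(¬w) we get O(h).
Premise 5 is O(¬k -> ¬h); contrapositively O(h -> k). Since O(h) holds, K gives O(k).
Premises 2, 4, 7, 10 do not contribute to this derivation.
Hence k is obligatory.

Obligatory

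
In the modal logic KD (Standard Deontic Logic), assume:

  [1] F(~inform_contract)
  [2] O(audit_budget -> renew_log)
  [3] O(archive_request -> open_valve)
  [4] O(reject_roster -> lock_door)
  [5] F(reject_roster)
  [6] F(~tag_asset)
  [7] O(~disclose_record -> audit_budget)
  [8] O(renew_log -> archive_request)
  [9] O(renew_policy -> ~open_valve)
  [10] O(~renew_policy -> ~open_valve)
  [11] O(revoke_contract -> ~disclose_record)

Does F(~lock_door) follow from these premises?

Premise 4 is O(reject_roster -> lock_door), but O(reject_roster) is not derivable from the premises, so it does not yield O(lock_door).
No other premise forces O(lock_door). An ideal world satisfying every premise can still have ~lock_door true, so F(~lock_door) is not derivable.

No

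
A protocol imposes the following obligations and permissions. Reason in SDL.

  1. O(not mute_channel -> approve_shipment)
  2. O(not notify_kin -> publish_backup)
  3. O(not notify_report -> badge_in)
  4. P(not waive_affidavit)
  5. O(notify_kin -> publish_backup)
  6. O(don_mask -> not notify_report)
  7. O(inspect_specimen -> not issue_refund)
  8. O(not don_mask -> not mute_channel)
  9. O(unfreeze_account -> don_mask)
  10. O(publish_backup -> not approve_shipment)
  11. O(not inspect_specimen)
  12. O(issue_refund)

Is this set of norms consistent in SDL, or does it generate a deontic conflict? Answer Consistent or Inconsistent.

Consistent

Premise 7 is O(inspect_specimen -> not issue_refund), but O(inspect_specimen) is not derivable from the premises, so it does not yield O(not issue_refund).
So O(not issue_refund) is not derivable, and the apparent clash with O(issue_refund) does not arise.
A world satisfying every obligation exists (e.g. approve_shipment=false, badge_in=true, don_mask=true, inspect_specimen=false, issue_refund=true, mute_channel=true, notify_kin=false, notify_report=false, publish_backup=true, unfreeze_account=false, waive_affidavit=false); no atom is both obligatory and forbidden, so the set is consistent.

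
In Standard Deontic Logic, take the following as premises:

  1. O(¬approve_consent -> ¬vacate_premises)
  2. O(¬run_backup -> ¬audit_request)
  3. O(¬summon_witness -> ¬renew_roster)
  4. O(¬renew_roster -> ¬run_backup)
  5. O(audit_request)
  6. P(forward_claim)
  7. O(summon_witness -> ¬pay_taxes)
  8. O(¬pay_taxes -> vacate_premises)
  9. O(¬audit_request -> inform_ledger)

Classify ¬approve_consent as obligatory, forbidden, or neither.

Premise 5 states O(audit_request) outright.
The contrapositive of premise 2 (O(¬run_backup -> ¬audit_request)) is O(audit_request -> run_backup), and O(audit_request) is already established, so O(run_backup).
Premise 4 is O(¬renew_roster -> ¬run_backup); contrapositively O(run_backup -> renew_roster). Since O(run_backup) holds, K gives O(renew_roster).
Premise 3 is O(¬summon_witness -> ¬renew_roster); contrapositively O(renew_roster -> summon_witness). Since O(renew_roster) holds, K gives O(summon_witness).
Applying K to premise 7 (O(summon_witness -> ¬pay_taxes)) and O(summon_witness) yields O(¬pay_taxes).
With premise 8, O(¬pay_taxes -> vacate_premises), the K-axiom yields O(vacate_premises).
The contrapositive of premise 1 (O(¬approve_consent -> ¬vacate_premises)) is O(vacate_premises -> approve_consent), and O(vacate_premises) is already established, so O(approve_consent).
Premises 6, 9 do not contribute to this derivation.
Thus O(approve_consent), which is F(¬approve_consent): ¬approve_consent is forbidden.

Forbidden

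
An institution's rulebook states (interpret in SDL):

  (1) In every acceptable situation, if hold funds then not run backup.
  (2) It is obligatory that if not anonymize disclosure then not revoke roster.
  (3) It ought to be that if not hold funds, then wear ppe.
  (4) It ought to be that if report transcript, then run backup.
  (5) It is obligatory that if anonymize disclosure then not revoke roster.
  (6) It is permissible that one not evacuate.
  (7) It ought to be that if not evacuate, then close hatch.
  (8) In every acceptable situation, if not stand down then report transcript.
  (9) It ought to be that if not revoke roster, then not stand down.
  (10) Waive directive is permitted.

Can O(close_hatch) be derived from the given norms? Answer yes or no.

Premise 7 is O(¬evacuate → close_hatch), but O(¬evacuate) is not derivable from the premises (the permission P(¬evacuate) asserts only ¬O(evacuate), not O(¬evacuate)), so it does not yield O(close_hatch).
No other premise forces O(close_hatch). An ideal world satisfying every premise can still have close_hatch false, so O(close_hatch) is not derivable.

No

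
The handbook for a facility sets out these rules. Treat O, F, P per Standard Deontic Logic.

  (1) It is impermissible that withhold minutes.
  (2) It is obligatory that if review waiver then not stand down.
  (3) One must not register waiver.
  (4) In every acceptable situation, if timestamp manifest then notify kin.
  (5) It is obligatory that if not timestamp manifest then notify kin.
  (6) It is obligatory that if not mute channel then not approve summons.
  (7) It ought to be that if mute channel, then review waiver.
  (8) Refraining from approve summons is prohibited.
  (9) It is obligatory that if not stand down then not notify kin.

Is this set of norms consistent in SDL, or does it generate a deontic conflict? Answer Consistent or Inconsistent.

Inconsistent

By case analysis on timestamp_manifest: premise 4 gives O(timestamp_manifest → notify_kin) and premise 5 gives O(¬timestamp_manifest → notify_kin), so O(notify_kin) either way.
Premise 9 is O(¬stand_down → ¬notify_kin); contrapositively O(notify_kin → stand_down). Since O(notify_kin) holds, K gives O(stand_down).
Premise 2, O(review_waiver → ¬stand_down), contraposes to O(stand_down → ¬review_waiver); with O(stand_down) we get O(¬review_waiver).
Premise 7 is O(mute_channel → review_waiver); contrapositively O(¬review_waiver → ¬mute_channel). Since O(¬review_waiver) holds, K gives O(¬mute_channel).
From O(¬mute_channel) and premise 6, O(¬mute_channel → ¬approve_summons), we obtain O(¬approve_summons).
But premise 8, F(¬approve_summons), means O(approve_summons).
We now have both O(¬approve_summons) and O(approve_summons) — approve_summons is simultaneously obligatory and forbidden, violating the D-axiom.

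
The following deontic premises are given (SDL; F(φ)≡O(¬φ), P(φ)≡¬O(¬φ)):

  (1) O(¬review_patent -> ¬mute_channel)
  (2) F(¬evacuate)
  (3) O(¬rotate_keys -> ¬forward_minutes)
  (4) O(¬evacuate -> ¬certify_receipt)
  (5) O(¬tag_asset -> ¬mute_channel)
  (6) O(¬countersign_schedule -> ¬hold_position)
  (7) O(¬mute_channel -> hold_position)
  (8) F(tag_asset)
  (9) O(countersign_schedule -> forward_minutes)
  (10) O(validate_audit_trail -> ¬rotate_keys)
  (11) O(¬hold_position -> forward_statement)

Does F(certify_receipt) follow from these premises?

No

Premise 4 is O(¬evacuate -> ¬certify_receipt), but O(¬evacuate) is not derivable from the premises, so it does not yield O(¬certify_receipt).
No other premise forces O(¬certify_receipt). An ideal world satisfying every premise can still have certify_receipt true, so F(certify_receipt) is not derivable.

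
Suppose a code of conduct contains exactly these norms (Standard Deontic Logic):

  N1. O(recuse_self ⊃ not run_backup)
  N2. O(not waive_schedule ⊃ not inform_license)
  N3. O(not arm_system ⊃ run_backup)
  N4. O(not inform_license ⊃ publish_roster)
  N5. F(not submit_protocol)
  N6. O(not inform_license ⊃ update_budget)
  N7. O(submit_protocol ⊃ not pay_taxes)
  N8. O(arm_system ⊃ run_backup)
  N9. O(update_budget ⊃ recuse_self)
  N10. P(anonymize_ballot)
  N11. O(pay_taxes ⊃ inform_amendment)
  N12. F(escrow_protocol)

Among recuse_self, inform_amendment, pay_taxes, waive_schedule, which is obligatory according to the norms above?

Premises 8 and 3 are O(arm_system ⊃ run_backup) and O(not arm_system ⊃ run_backup); every ideal world satisfies arm_system or not arm_system, so in either case run_backup holds — hence O(run_backup).
Premise 1, O(recuse_self ⊃ not run_backup), contraposes to O(run_backup ⊃ not recuse_self); with O(run_backup) we get O(not recuse_self).
The contrapositive of premise 9 (O(update_budget ⊃ recuse_self)) is O(not recuse_self ⊃ not update_budget), and O(not recuse_self) is already established, so O(not update_budget).
Premise 6 is O(not inform_license ⊃ update_budget); contrapositively O(not update_budget ⊃ inform_license). Since O(not update_budget) holds, K gives O(inform_license).
Premise 2 is O(not waive_schedule ⊃ not inform_license); contrapositively O(inform_license ⊃ waive_schedule). Since O(inform_license) holds, K gives O(waive_schedule).
So O(waive_schedule) holds — waive_schedule is obligatory. None of the other listed options is made obligatory by any chain of premises.

waive_schedule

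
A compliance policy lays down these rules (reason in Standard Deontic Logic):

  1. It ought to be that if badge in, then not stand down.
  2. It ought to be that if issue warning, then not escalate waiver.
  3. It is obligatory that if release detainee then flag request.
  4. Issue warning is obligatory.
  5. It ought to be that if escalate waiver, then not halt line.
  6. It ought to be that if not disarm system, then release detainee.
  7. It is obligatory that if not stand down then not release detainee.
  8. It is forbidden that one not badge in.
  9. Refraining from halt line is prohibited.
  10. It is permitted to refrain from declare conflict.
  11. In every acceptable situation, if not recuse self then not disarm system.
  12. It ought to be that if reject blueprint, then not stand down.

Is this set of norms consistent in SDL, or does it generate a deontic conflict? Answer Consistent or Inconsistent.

Premise 5 is O(escalate_waiver → ¬halt_line), but O(escalate_waiver) is not derivable from the premises, so it does not yield O(¬halt_line).
So O(¬halt_line) is not derivable, and the apparent clash with O(halt_line) does not arise.
A world satisfying every obligation exists (e.g. badge_in=true, declare_conflict=false, disarm_system=true, escalate_waiver=false, flag_request=false, halt_line=true, issue_warning=true, recuse_self=true, reject_blueprint=false, release_detainee=false, stand_down=false); no atom is both obligatory and forbidden, so the set is consistent.

Consistent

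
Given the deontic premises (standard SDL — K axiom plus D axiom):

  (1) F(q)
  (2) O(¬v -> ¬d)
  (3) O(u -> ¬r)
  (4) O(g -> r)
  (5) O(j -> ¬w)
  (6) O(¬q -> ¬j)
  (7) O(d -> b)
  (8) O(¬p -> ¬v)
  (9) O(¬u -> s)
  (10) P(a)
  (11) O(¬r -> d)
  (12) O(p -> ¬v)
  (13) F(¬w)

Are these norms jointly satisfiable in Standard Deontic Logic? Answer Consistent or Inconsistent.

Premise 5 is O(j -> ¬w), but O(j) is not derivable from the premises, so it does not yield O(¬w).
So O(¬w) is not derivable, and the apparent clash with O(w) does not arise.
A world satisfying every obligation exists (e.g. a=false, b=false, d=false, g=false, j=false, p=false, q=false, r=true, s=true, u=false, v=false, w=true); no atom is both obligatory and forbidden, so the set is consistent.

Consistent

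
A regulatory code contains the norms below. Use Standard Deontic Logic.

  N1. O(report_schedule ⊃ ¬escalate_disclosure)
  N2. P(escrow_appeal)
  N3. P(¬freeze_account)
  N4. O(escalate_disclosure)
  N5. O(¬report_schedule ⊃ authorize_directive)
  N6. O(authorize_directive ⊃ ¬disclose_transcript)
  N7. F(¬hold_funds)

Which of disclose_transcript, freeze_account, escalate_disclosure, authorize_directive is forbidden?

Premise 4 gives O(escalate_disclosure).
The contrapositive of premise 1 (O(report_schedule ⊃ ¬escalate_disclosure)) is O(escalate_disclosure ⊃ ¬report_schedule), and O(escalate_disclosure) is already established, so O(¬report_schedule).
With premise 5, O(¬report_schedule ⊃ authorize_directive), the K-axiom yields O(authorize_directive).
Premise 6 is O(authorize_directive ⊃ ¬disclose_transcript); since O(authorize_directive), deontic closure gives O(¬disclose_transcript).
So O(¬disclose_transcript) holds, i.e. disclose_transcript is forbidden. None of the other listed options is forbidden under the premises.

disclose_transcript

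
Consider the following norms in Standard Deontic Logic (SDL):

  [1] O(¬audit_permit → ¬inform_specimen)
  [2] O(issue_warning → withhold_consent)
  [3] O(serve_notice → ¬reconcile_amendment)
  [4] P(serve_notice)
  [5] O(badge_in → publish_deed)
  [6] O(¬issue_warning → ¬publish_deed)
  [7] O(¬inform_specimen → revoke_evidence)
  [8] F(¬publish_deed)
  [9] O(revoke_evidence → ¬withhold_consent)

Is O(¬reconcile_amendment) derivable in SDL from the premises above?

Premise 3 is O(serve_notice → ¬reconcile_amendment), but O(serve_notice) is not derivable from the premises (the permission P(serve_notice) asserts only ¬O(¬serve_notice), not O(serve_notice)), so it does not yield O(¬reconcile_amendment).
No other premise forces O(¬reconcile_amendment). An ideal world satisfying every premise can still have ¬reconcile_amendment false, so O(¬reconcile_amendment) is not derivable.

No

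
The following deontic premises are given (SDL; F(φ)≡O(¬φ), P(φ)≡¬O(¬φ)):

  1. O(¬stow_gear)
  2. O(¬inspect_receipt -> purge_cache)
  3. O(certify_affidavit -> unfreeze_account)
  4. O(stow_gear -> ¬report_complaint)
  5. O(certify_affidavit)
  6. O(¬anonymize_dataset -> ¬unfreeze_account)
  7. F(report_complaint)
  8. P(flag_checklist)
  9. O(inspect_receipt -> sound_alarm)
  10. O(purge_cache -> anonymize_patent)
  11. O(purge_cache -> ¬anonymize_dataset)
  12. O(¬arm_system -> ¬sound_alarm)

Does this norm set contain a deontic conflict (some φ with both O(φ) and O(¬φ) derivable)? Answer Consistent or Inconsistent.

Consistent

Premise 4 is O(stow_gear -> ¬report_complaint); even if O(¬report_complaint) held, inferring O(stow_gear) would be affirming the consequent — invalid.
So O(stow_gear) is not derivable, and the apparent clash with O(¬stow_gear) does not arise.
A world satisfying every obligation exists (e.g. anonymize_dataset=true, anonymize_patent=false, arm_system=true, certify_affidavit=true, flag_checklist=false, inspect_receipt=true, purge_cache=false, report_complaint=false, sound_alarm=true, stow_gear=false, unfreeze_account=true); no atom is both obligatory and forbidden, so the set is consistent.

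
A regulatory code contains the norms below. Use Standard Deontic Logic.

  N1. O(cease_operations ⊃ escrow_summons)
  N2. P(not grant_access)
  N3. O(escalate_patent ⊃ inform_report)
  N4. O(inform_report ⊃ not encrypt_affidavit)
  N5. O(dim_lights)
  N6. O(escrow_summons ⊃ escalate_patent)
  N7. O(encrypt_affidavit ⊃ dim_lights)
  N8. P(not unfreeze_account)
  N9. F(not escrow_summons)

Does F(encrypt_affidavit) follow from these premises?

Premise 9, F(not escrow_summons), is equivalent to O(escrow_summons).
Applying K to premise 6 (O(escrow_summons ⊃ escalate_patent)) and O(escrow_summons) yields O(escalate_patent).
With premise 3, O(escalate_patent ⊃ inform_report), the K-axiom yields O(inform_report).
Premise 4 is O(inform_report ⊃ not encrypt_affidavit); since O(inform_report), deontic closure gives O(not encrypt_affidavit).
Premises 1, 2, 5, 7, 8 do not contribute to this derivation.
So O(not encrypt_affidavit) holds, i.e. F(encrypt_affidavit). The claim follows.

Yes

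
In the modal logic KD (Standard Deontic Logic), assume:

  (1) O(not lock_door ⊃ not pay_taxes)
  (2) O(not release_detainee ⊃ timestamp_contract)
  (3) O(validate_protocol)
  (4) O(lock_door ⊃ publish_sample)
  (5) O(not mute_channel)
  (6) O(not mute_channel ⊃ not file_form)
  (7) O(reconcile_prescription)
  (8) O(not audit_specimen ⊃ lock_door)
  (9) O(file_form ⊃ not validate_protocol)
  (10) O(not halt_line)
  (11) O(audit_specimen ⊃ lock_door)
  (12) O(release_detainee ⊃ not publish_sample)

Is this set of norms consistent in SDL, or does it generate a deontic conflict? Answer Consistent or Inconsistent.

Consistent

Premise 9 is O(file_form ⊃ not validate_protocol), but O(file_form) is not derivable from the premises, so it does not yield O(not validate_protocol).
So O(not validate_protocol) is not derivable, and the apparent clash with O(validate_protocol) does not arise.
A world satisfying every obligation exists (e.g. audit_specimen=false, file_form=false, halt_line=false, lock_door=true, mute_channel=false, pay_taxes=false, publish_sample=true, reconcile_prescription=true, release_detainee=false, timestamp_contract=true, validate_protocol=true); no atom is both obligatory and forbidden, so the set is consistent.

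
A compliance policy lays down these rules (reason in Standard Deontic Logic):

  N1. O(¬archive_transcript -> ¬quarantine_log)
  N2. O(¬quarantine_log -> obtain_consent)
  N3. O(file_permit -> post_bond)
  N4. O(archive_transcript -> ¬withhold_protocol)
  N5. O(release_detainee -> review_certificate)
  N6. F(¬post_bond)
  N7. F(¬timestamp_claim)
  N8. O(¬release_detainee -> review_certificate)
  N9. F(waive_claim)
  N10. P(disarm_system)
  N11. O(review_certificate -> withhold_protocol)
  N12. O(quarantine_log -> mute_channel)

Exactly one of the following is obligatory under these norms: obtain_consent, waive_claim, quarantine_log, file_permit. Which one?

By case analysis on release_detainee: premise 5 gives O(release_detainee -> review_certificate) and premise 8 gives O(¬release_detainee -> review_certificate), so O(review_certificate) either way.
From O(review_certificate) and premise 11, O(review_certificate -> withhold_protocol), we obtain O(withhold_protocol).
Premise 4, O(archive_transcript -> ¬withhold_protocol), contraposes to O(withhold_protocol -> ¬archive_transcript); with O(withhold_protocol) we get O(¬archive_transcript).
Premise 1 is O(¬archive_transcript -> ¬quarantine_log); since O(¬archive_transcript), deontic closure gives O(¬quarantine_log).
From O(¬quarantine_log) and premise 2, O(¬quarantine_log -> obtain_consent), we obtain O(obtain_consent).
So O(obtain_consent) holds — obtain_consent is obligatory. None of the other listed options is made obligatory by any chain of premises.

obtain_consent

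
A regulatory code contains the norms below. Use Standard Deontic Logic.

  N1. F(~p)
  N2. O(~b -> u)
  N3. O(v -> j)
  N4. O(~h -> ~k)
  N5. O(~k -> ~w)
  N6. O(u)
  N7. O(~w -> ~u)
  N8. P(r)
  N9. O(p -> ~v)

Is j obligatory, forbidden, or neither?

Premise 3 is O(v -> j), but O(v) is not derivable from the premises, so it does not yield O(j).
No premise or chain of K-axiom applications forces O(j), and none forces O(~j). So j is neither obligatory nor forbidden under these norms.

Neither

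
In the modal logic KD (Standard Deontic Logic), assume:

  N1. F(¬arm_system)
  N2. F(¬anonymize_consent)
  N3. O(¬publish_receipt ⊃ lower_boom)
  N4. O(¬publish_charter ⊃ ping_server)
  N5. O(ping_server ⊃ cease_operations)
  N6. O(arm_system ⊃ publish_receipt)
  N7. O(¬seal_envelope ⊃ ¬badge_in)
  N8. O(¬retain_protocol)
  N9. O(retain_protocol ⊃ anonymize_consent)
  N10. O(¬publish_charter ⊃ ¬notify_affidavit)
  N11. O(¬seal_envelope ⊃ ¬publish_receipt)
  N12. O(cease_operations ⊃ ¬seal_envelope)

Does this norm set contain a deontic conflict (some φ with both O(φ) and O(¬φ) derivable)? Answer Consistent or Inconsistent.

Consistent

Premise 9 is O(retain_protocol ⊃ anonymize_consent); even if O(anonymize_consent) held, inferring O(retain_protocol) would be affirming the consequent — invalid.
So O(retain_protocol) is not derivable, and the apparent clash with O(¬retain_protocol) does not arise.
A world satisfying every obligation exists (e.g. anonymize_consent=true, arm_system=true, badge_in=false, cease_operations=false, lower_boom=false, notify_affidavit=false, ping_server=false, publish_charter=true, publish_receipt=true, retain_protocol=false, seal_envelope=true); no atom is both obligatory and forbidden, so the set is consistent.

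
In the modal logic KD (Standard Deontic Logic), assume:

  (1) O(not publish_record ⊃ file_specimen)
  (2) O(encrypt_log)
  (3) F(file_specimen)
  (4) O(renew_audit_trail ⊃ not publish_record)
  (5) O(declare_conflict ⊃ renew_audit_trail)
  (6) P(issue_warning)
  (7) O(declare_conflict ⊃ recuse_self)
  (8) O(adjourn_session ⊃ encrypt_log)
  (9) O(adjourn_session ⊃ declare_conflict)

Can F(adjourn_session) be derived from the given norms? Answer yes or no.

Premise 3, F(file_specimen), is equivalent to O(not file_specimen).
Premise 1, O(not publish_record ⊃ file_specimen), contraposes to O(not file_specimen ⊃ publish_record); with O(not file_specimen) we get O(publish_record).
Premise 4 is O(renew_audit_trail ⊃ not publish_record); contrapositively O(publish_record ⊃ not renew_audit_trail). Since O(publish_record) holds, K gives O(not renew_audit_trail).
Premise 5 is O(declare_conflict ⊃ renew_audit_trail); contrapositively O(not renew_audit_trail ⊃ not declare_conflict). Since O(not renew_audit_trail) holds, K gives O(not declare_conflict).
Premise 9, O(adjourn_session ⊃ declare_conflict), contraposes to O(not declare_conflict ⊃ not adjourn_session); with O(not declare_conflict) we get O(not adjourn_session).
Premises 2, 6, 7, 8 do not contribute to this derivation.
So O(not adjourn_session) holds, i.e. F(adjourn_session). The claim follows.

Yes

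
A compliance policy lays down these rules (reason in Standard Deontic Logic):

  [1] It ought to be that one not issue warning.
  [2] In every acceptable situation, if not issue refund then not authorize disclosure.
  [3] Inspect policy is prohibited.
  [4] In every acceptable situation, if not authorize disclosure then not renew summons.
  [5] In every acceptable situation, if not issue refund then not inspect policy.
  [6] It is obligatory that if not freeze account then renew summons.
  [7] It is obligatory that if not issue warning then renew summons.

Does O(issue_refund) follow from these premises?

Premise 1 states O(¬issue_warning) outright.
Applying K to premise 7 (O(¬issue_warning → renew_summons)) and O(¬issue_warning) yields O(renew_summons).
Premise 4, O(¬authorize_disclosure → ¬renew_summons), contraposes to O(renew_summons → authorize_disclosure); with O(renew_summons) we get O(authorize_disclosure).
The contrapositive of premise 2 (O(¬issue_refund → ¬authorize_disclosure)) is O(authorize_disclosure → issue_refund), and O(authorize_disclosure) is already established, so O(issue_refund).
Premises 3, 5, 6 do not contribute to this derivation.
So O(issue_refund) follows.

Yes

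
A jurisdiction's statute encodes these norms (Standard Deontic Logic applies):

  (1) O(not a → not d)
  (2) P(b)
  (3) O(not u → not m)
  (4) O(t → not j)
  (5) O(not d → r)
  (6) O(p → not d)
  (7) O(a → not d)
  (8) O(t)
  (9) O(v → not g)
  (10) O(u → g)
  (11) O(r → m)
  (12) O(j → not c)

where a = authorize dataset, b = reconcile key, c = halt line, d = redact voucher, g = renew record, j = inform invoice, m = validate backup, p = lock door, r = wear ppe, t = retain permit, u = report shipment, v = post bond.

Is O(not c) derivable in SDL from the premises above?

Premise 12 is O(j → not c), but O(j) is not derivable from the premises, so it does not yield O(not c).
No other premise forces O(not c). An ideal world satisfying every premise can still have not c false, so O(not c) is not derivable.

No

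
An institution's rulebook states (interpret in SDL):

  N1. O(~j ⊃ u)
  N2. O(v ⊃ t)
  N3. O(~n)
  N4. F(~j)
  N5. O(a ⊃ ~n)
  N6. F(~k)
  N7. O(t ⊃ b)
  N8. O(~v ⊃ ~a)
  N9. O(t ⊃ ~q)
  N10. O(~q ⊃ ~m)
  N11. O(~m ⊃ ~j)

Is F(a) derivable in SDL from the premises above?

Yes

F(~j) at premise 4 means O(j).
Premise 11 is O(~m ⊃ ~j); contrapositively O(j ⊃ m). Since O(j) holds, K gives O(m).
The contrapositive of premise 10 (O(~q ⊃ ~m)) is O(m ⊃ q), and O(m) is already established, so O(q).
Premise 9, O(t ⊃ ~q), contraposes to O(q ⊃ ~t); with O(q) we get O(~t).
The contrapositive of premise 2 (O(v ⊃ t)) is O(~t ⊃ ~v), and O(~t) is already established, so O(~v).
Applying K to premise 8 (O(~v ⊃ ~a)) and O(~v) yields O(~a).
Premises 1, 3, 5, 6, 7 do not contribute to this derivation.
So O(~a) holds, i.e. F(a). The claim follows.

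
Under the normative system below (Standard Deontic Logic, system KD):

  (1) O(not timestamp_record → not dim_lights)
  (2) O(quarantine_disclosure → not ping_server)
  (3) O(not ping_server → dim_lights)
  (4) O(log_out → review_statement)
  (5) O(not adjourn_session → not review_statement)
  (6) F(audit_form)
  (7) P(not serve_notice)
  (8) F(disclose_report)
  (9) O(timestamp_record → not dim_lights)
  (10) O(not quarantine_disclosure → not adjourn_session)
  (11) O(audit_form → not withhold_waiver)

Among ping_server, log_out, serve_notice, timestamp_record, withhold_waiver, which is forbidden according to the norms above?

log_out

Premises 9 and 1 are O(timestamp_record → not dim_lights) and O(not timestamp_record → not dim_lights); every ideal world satisfies timestamp_record or not timestamp_record, so in either case not dim_lights holds — hence O(not dim_lights).
The contrapositive of premise 3 (O(not ping_server → dim_lights)) is O(not dim_lights → ping_server), and O(not dim_lights) is already established, so O(ping_server).
Premise 2 is O(quarantine_disclosure → not ping_server); contrapositively O(ping_server → not quarantine_disclosure). Since O(ping_server) holds, K gives O(not quarantine_disclosure).
With premise 10, O(not quarantine_disclosure → not adjourn_session), the K-axiom yields O(not adjourn_session).
From O(not adjourn_session) and premise 5, O(not adjourn_session → not review_statement), we obtain O(not review_statement).
The contrapositive of premise 4 (O(log_out → review_statement)) is O(not review_statement → not log_out), and O(not review_statement) is already established, so O(not log_out).
So O(not log_out) holds, i.e. log_out is forbidden. None of the other listed options is forbidden under the premises.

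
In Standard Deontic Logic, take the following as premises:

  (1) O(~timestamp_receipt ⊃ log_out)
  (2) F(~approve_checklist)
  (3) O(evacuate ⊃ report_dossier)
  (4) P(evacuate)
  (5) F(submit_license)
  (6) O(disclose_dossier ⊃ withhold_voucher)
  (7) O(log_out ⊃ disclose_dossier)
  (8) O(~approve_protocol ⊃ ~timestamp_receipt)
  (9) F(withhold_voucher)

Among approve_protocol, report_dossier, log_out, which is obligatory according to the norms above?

approve_protocol

F(withhold_voucher) at premise 9 means O(~withhold_voucher).
The contrapositive of premise 6 (O(disclose_dossier ⊃ withhold_voucher)) is O(~withhold_voucher ⊃ ~disclose_dossier), and O(~withhold_voucher) is already established, so O(~disclose_dossier).
Premise 7, O(log_out ⊃ disclose_dossier), contraposes to O(~disclose_dossier ⊃ ~log_out); with O(~disclose_dossier) we get O(~log_out).
The contrapositive of premise 1 (O(~timestamp_receipt ⊃ log_out)) is O(~log_out ⊃ timestamp_receipt), and O(~log_out) is already established, so O(timestamp_receipt).
Premise 8, O(~approve_protocol ⊃ ~timestamp_receipt), contraposes to O(timestamp_receipt ⊃ approve_protocol); with O(timestamp_receipt) we get O(approve_protocol).
So O(approve_protocol) holds — approve_protocol is obligatory. None of the other listed options is made obligatory by any chain of premises.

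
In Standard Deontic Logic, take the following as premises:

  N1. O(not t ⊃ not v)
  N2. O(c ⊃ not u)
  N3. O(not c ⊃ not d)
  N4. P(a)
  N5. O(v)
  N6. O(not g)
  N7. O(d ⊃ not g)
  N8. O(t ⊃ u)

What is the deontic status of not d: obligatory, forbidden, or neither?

Premise 5 states O(v) outright.
Premise 1 is O(not t ⊃ not v); contrapositively O(v ⊃ t). Since O(v) holds, K gives O(t).
From O(t) and premise 8, O(t ⊃ u), we obtain O(u).
The contrapositive of premise 2 (O(c ⊃ not u)) is O(u ⊃ not c), and O(u) is already established, so O(not c).
Premise 3 is O(not c ⊃ not d); since O(not c), deontic closure gives O(not d).
Premises 4, 6, 7 do not contribute to this derivation.
Hence not d is obligatory.

Obligatory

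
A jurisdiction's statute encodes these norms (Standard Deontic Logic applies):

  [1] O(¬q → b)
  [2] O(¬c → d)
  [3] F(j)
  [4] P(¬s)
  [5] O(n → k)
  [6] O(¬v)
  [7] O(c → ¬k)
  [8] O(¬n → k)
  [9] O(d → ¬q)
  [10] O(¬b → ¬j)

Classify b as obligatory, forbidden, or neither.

Obligatory

By case analysis on n: premise 5 gives O(n → k) and premise 8 gives O(¬n → k), so O(k) either way.
Premise 7 is O(c → ¬k); contrapositively O(k → ¬c). Since O(k) holds, K gives O(¬c).
With premise 2, O(¬c → d), the K-axiom yields O(d).
From O(d) and premise 9, O(d → ¬q), we obtain O(¬q).
Applying K to premise 1 (O(¬q → b)) and O(¬q) yields O(b).
Premises 3, 4, 6, 10 do not contribute to this derivation.
Hence b is obligatory.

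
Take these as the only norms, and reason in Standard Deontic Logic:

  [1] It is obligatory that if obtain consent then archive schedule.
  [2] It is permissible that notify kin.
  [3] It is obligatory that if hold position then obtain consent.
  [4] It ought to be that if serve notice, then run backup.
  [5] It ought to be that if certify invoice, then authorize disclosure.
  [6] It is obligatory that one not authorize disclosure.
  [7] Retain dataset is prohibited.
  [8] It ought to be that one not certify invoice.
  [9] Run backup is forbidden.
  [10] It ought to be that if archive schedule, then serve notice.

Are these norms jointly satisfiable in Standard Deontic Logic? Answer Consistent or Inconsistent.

Consistent

Premise 5 is O(certify_invoice → authorize_disclosure), but O(certify_invoice) is not derivable from the premises, so it does not yield O(authorize_disclosure).
So O(authorize_disclosure) is not derivable, and the apparent clash with O(¬authorize_disclosure) does not arise.
A world satisfying every obligation exists (e.g. archive_schedule=false, authorize_disclosure=false, certify_invoice=false, hold_position=false, notify_kin=false, obtain_consent=false, retain_dataset=false, run_backup=false, serve_notice=false); no atom is both obligatory and forbidden, so the set is consistent.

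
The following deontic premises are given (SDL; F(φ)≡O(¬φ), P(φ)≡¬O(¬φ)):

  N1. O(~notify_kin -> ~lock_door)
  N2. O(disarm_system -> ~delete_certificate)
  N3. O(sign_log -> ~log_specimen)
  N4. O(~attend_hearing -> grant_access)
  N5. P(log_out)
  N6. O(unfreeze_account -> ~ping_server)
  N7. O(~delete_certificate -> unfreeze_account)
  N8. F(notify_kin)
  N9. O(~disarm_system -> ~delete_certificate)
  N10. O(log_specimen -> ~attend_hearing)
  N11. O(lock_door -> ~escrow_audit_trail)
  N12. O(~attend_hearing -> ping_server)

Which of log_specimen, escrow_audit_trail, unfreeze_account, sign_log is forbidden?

log_specimen

Premises 2 and 9 cover both cases: O(disarm_system -> ~delete_certificate) and O(~disarm_system -> ~delete_certificate). Since disarm_system ∨ ~disarm_system is a tautology, O(~delete_certificate) follows.
With premise 7, O(~delete_certificate -> unfreeze_account), the K-axiom yields O(unfreeze_account).
From O(unfreeze_account) and premise 6, O(unfreeze_account -> ~ping_server), we obtain O(~ping_server).
The contrapositive of premise 12 (O(~attend_hearing -> ping_server)) is O(~ping_server -> attend_hearing), and O(~ping_server) is already established, so O(attend_hearing).
Premise 10 is O(log_specimen -> ~attend_hearing); contrapositively O(attend_hearing -> ~log_specimen). Since O(attend_hearing) holds, K gives O(~log_specimen).
So O(~log_specimen) holds, i.e. log_specimen is forbidden. None of the other listed options is forbidden under the premises.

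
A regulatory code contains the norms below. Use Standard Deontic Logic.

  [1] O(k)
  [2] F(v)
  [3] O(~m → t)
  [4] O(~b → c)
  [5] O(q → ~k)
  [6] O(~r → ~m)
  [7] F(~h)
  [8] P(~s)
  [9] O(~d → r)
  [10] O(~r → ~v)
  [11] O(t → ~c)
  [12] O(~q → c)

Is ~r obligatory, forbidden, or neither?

Forbidden

Premise 1 states O(k) outright.
The contrapositive of premise 5 (O(q → ~k)) is O(k → ~q), and O(k) is already established, so O(~q).
With premise 12, O(~q → c), the K-axiom yields O(c).
The contrapositive of premise 11 (O(t → ~c)) is O(c → ~t), and O(c) is already established, so O(~t).
The contrapositive of premise 3 (O(~m → t)) is O(~t → m), and O(~t) is already established, so O(m).
Premise 6 is O(~r → ~m); contrapositively O(m → r). Since O(m) holds, K gives O(r).
Premises 2, 4, 7, 8, 9, 10 do not contribute to this derivation.
Thus O(r), which is F(~r): ~r is forbidden.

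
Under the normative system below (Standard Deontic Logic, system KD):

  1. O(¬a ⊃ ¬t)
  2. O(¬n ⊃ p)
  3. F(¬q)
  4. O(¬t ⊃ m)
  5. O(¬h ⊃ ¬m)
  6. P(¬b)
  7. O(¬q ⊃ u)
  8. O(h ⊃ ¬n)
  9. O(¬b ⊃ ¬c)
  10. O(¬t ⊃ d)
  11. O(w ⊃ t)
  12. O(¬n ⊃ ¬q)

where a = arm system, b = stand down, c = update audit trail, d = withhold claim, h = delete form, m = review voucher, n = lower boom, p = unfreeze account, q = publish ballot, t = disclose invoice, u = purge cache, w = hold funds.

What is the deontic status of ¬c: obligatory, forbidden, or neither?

Neither

Premise 9 is O(¬b ⊃ ¬c), but O(¬b) is not derivable from the premises (the permission P(¬b) asserts only ¬O(b), not O(¬b)), so it does not yield O(¬c).
No premise or chain of K-axiom applications forces O(¬c), and none forces O(c). So ¬c is neither obligatory nor forbidden under these norms.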